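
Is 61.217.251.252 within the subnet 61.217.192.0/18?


Subnet network: 61.217.192.0
Test IP AND mask: 61.217.192.0
Yes, 61.217.251.252 is in 61.217.192.0/18


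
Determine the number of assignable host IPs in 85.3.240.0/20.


Host bits = 32 - 20 = 12
Total addresses = 2^12 = 4096
Usable = total - 2 (network and broadcast)
Usable hosts: 4094


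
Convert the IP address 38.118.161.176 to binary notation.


38 = 00100110
118 = 01110110
161 = 10100001
176 = 10110000
Binary: 00100110.01110110.10100001.10110000


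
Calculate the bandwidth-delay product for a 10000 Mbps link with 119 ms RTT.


BDP = bandwidth * RTT
= 10000 Mbps * 119 ms
= 10000 * 1e6 * 119 / 1000 bits
= 1190000000 bits
= 148750000 bytes
= 145263.6719 KB
BDP = 1190000000 bits (148750000 bytes)


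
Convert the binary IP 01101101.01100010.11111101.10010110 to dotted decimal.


01101101 = 109
01100010 = 98
11111101 = 253
10010110 = 150
IP: 109.98.253.150


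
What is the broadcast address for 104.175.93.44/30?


Network: 104.175.93.44/30
Host bits = 2
Set all host bits to 1:
Broadcast: 104.175.93.47


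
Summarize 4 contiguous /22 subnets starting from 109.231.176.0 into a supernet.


Original prefix: /22
Number of subnets: 4 = 2^2
New prefix = 22 - 2 = 20
Supernet: 109.231.176.0/20


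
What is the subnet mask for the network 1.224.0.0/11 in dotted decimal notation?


/11 means 11 network bits, 21 host bits
Binary: 11111111111000000000000000000000
Mask: 255.224.0.0


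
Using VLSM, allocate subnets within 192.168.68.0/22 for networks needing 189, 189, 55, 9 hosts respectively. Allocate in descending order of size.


189 hosts -> /24 (254 usable): 192.168.68.0/24
189 hosts -> /24 (254 usable): 192.168.69.0/24
55 hosts -> /26 (62 usable): 192.168.70.0/26
9 hosts -> /28 (14 usable): 192.168.70.64/28
Allocation: 192.168.68.0/24 (189 hosts, 254 usable); 192.168.69.0/24 (189 hosts, 254 usable); 192.168.70.0/26 (55 hosts, 62 usable); 192.168.70.64/28 (9 hosts, 14 usable)


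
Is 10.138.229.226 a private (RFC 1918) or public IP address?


RFC 1918 private ranges:
  10.0.0.0/8 (10.0.0.0 - 10.255.255.255)
  172.16.0.0/12 (172.16.0.0 - 172.31.255.255)
  192.168.0.0/16 (192.168.0.0 - 192.168.255.255)
Private (in 10.0.0.0/8)


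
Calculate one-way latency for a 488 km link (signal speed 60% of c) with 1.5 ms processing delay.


Speed = 0.6 * 3e5 km/s = 180000 km/s
Propagation delay = 488 / 180000 = 0.0027 s = 2.7111 ms
Processing delay = 1.5 ms
Total one-way latency = 4.2111 ms


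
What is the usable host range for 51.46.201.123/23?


Network: 51.46.200.0
Broadcast: 51.46.201.255
First usable = network + 1
Last usable = broadcast - 1
Range: 51.46.200.1 to 51.46.201.254


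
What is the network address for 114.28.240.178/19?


IP:   01110010.00011100.11110000.10110010
Mask: 11111111.11111111.11100000.00000000
AND operation:
Net:  01110010.00011100.11100000.00000000
Network: 114.28.224.0/19


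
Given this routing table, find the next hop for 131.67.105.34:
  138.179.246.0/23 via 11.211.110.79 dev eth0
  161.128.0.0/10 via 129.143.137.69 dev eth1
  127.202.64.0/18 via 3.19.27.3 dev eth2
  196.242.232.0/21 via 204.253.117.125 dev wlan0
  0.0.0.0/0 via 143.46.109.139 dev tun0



Longest prefix match for 131.67.105.34:
  /23 138.179.246.0: no
  /10 161.128.0.0: no
  /18 127.202.64.0: no
  /21 196.242.232.0: no
  /0 0.0.0.0: MATCH
Selected: next-hop 143.46.109.139 via tun0 (matched /0)


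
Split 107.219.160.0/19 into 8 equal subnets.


New prefix = 19 + 3 = 22
Each subnet has 1024 addresses
  107.219.160.0/22
  107.219.164.0/22
  107.219.168.0/22
  107.219.172.0/22
  107.219.176.0/22
  107.219.180.0/22
  107.219.184.0/22
  107.219.188.0/22
Subnets: 107.219.160.0/22, 107.219.164.0/22, 107.219.168.0/22, 107.219.172.0/22, 107.219.176.0/22, 107.219.180.0/22, 107.219.184.0/22, 107.219.188.0/22


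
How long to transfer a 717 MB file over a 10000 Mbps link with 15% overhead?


Effective throughput = 10000 * (1 - 15/100) = 8500 Mbps
File size in Mb = 717 * 8 = 5736 Mb
Time = 5736 / 8500
Time = 0.6748 seconds


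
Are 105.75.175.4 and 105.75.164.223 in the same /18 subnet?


Mask: 255.255.192.0
105.75.175.4 AND mask = 105.75.128.0
105.75.164.223 AND mask = 105.75.128.0
Yes, same subnet (105.75.128.0)


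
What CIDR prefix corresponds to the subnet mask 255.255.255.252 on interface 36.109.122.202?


Binary: 11111111.11111111.11111111.11111100
Count leading 1s
Prefix: /30


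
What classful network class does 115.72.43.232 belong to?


First octet: 115
Binary: 01110011
0xxxxxxx -> Class A (1-126)
Class A, default mask 255.0.0.0 (/8)


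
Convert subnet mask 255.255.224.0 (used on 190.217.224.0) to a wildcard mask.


Subnet mask: 255.255.224.0
Wildcard = 255.255.255.255 - subnet mask
255 - 255 = 0
255 - 255 = 0
255 - 224 = 31
255 - 0 = 255
Wildcard: 0.0.31.255


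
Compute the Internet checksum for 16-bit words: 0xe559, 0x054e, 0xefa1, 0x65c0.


Sum all words (with carry folding):
+ 0xe559 = 0xe559
+ 0x054e = 0xeaa7
+ 0xefa1 = 0xda49
+ 0x65c0 = 0x400a
One's complement: ~0x400a
Checksum = 0xbff5


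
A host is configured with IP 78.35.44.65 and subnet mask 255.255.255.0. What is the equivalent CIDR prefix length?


Binary: 11111111.11111111.11111111.00000000
Count leading 1s
Prefix: /24


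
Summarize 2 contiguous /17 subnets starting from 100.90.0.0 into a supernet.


Original prefix: /17
Number of subnets: 2 = 2^1
New prefix = 17 - 1 = 16
Supernet: 100.90.0.0/16


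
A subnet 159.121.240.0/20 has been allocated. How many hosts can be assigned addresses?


Host bits = 32 - 20 = 12
Total addresses = 2^12 = 4096
Usable = total - 2 (network and broadcast)
Usable hosts: 4094


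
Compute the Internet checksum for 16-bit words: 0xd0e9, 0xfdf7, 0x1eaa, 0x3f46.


Sum all words (with carry folding):
+ 0xd0e9 = 0xd0e9
+ 0xfdf7 = 0xcee1
+ 0x1eaa = 0xed8b
+ 0x3f46 = 0x2cd2
One's complement: ~0x2cd2
Checksum = 0xd32d


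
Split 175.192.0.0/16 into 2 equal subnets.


New prefix = 16 + 1 = 17
Each subnet has 32768 addresses
  175.192.0.0/17
  175.192.128.0/17
Subnets: 175.192.0.0/17, 175.192.128.0/17


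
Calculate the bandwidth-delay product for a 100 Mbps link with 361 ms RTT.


BDP = bandwidth * RTT
= 100 Mbps * 361 ms
= 100 * 1e6 * 361 / 1000 bits
= 36100000 bits
= 4512500 bytes
= 4406.7383 KB
BDP = 36100000 bits (4512500 bytes)


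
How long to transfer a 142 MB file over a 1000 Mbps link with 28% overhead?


Effective throughput = 1000 * (1 - 28/100) = 720 Mbps
File size in Mb = 142 * 8 = 1136 Mb
Time = 1136 / 720
Time = 1.5778 seconds


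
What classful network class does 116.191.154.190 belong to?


First octet: 116
Binary: 01110100
0xxxxxxx -> Class A (1-126)
Class A, default mask 255.0.0.0 (/8)


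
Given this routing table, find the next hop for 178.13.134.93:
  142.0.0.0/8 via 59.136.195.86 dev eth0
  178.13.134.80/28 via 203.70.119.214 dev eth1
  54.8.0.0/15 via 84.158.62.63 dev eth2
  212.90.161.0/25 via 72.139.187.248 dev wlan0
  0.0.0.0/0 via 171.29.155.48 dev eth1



Longest prefix match for 178.13.134.93:
  /8 142.0.0.0: no
  /28 178.13.134.80: MATCH
  /15 54.8.0.0: no
  /25 212.90.161.0: no
  /0 0.0.0.0: MATCH
Selected: next-hop 203.70.119.214 via eth1 (matched /28)


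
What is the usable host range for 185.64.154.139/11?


Network: 185.64.0.0
Broadcast: 185.95.255.255
First usable = network + 1
Last usable = broadcast - 1
Range: 185.64.0.1 to 185.95.255.254


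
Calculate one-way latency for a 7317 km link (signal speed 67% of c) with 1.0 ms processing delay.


Speed = 0.67 * 3e5 km/s = 201000 km/s
Propagation delay = 7317 / 201000 = 0.0364 s = 36.403 ms
Processing delay = 1.0 ms
Total one-way latency = 37.403 ms


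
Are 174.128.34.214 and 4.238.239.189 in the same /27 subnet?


Mask: 255.255.255.224
174.128.34.214 AND mask = 174.128.34.192
4.238.239.189 AND mask = 4.238.239.160
No, different subnets (174.128.34.192 vs 4.238.239.160)


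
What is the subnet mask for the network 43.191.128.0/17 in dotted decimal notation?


/17 means 17 network bits, 15 host bits
Binary: 11111111111111111000000000000000
Mask: 255.255.128.0


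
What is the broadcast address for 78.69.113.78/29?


Network: 78.69.113.72/29
Host bits = 3
Set all host bits to 1:
Broadcast: 78.69.113.79


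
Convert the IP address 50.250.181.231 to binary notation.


50 = 00110010
250 = 11111010
181 = 10110101
231 = 11100111
Binary: 00110010.11111010.10110101.11100111


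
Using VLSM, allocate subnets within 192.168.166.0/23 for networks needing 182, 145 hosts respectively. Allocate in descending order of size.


182 hosts -> /24 (254 usable): 192.168.166.0/24
145 hosts -> /24 (254 usable): 192.168.167.0/24
Allocation: 192.168.166.0/24 (182 hosts, 254 usable); 192.168.167.0/24 (145 hosts, 254 usable)


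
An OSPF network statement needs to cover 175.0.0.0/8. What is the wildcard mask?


Subnet mask: 255.0.0.0
Wildcard = 255.255.255.255 - subnet mask
255 - 255 = 0
255 - 0 = 255
255 - 0 = 255
255 - 0 = 255
Wildcard: 0.255.255.255


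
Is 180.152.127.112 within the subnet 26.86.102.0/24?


Subnet network: 26.86.102.0
Test IP AND mask: 180.152.127.0
No, 180.152.127.112 is not in 26.86.102.0/24


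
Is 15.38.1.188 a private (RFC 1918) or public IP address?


RFC 1918 private ranges:
  10.0.0.0/8 (10.0.0.0 - 10.255.255.255)
  172.16.0.0/12 (172.16.0.0 - 172.31.255.255)
  192.168.0.0/16 (192.168.0.0 - 192.168.255.255)
Public (not in any RFC 1918 range)


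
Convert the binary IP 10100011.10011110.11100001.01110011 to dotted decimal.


10100011 = 163
10011110 = 158
11100001 = 225
01110011 = 115
IP: 163.158.225.115


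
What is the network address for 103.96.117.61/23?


IP:   01100111.01100000.01110101.00111101
Mask: 11111111.11111111.11111110.00000000
AND operation:
Net:  01100111.01100000.01110100.00000000
Network: 103.96.116.0/23


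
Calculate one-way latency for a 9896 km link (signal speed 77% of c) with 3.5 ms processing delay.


Speed = 0.77 * 3e5 km/s = 231000 km/s
Propagation delay = 9896 / 231000 = 0.0428 s = 42.8398 ms
Processing delay = 3.5 ms
Total one-way latency = 46.3398 ms


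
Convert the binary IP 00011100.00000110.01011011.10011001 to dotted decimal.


00011100 = 28
00000110 = 6
01011011 = 91
10011001 = 153
IP: 28.6.91.153


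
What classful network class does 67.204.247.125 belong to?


First octet: 67
Binary: 01000011
0xxxxxxx -> Class A (1-126)
Class A, default mask 255.0.0.0 (/8)


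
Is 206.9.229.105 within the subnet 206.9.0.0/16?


Subnet network: 206.9.0.0
Test IP AND mask: 206.9.0.0
Yes, 206.9.229.105 is in 206.9.0.0/16


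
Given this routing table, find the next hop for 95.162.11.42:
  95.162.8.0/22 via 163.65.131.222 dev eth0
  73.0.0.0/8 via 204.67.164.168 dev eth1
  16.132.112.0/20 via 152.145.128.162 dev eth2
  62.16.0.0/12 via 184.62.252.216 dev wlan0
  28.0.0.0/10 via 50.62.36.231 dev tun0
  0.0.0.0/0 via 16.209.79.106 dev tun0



Longest prefix match for 95.162.11.42:
  /22 95.162.8.0: MATCH
  /8 73.0.0.0: no
  /20 16.132.112.0: no
  /12 62.16.0.0: no
  /10 28.0.0.0: no
  /0 0.0.0.0: MATCH
Selected: next-hop 163.65.131.222 via eth0 (matched /22)


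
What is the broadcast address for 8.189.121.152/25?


Network: 8.189.121.128/25
Host bits = 7
Set all host bits to 1:
Broadcast: 8.189.121.255


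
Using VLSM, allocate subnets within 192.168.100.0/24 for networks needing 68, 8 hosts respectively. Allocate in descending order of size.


68 hosts -> /25 (126 usable): 192.168.100.0/25
8 hosts -> /28 (14 usable): 192.168.100.128/28
Allocation: 192.168.100.0/25 (68 hosts, 126 usable); 192.168.100.128/28 (8 hosts, 14 usable)


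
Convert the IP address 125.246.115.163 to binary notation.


125 = 01111101
246 = 11110110
115 = 01110011
163 = 10100011
Binary: 01111101.11110110.01110011.10100011


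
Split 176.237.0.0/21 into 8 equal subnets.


New prefix = 21 + 3 = 24
Each subnet has 256 addresses
  176.237.0.0/24
  176.237.1.0/24
  176.237.2.0/24
  176.237.3.0/24
  176.237.4.0/24
  176.237.5.0/24
  176.237.6.0/24
  176.237.7.0/24
Subnets: 176.237.0.0/24, 176.237.1.0/24, 176.237.2.0/24, 176.237.3.0/24, 176.237.4.0/24, 176.237.5.0/24, 176.237.6.0/24, 176.237.7.0/24


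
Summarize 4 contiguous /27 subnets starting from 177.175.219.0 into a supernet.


Original prefix: /27
Number of subnets: 4 = 2^2
New prefix = 27 - 2 = 25
Supernet: 177.175.219.0/25


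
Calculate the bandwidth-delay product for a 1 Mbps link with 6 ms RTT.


BDP = bandwidth * RTT
= 1 Mbps * 6 ms
= 1 * 1e6 * 6 / 1000 bits
= 6000 bits
= 750 bytes
BDP = 6000 bits (750 bytes)


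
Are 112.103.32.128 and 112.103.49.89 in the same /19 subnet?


Mask: 255.255.224.0
112.103.32.128 AND mask = 112.103.32.0
112.103.49.89 AND mask = 112.103.32.0
Yes, same subnet (112.103.32.0)


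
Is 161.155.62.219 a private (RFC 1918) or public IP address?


RFC 1918 private ranges:
  10.0.0.0/8 (10.0.0.0 - 10.255.255.255)
  172.16.0.0/12 (172.16.0.0 - 172.31.255.255)
  192.168.0.0/16 (192.168.0.0 - 192.168.255.255)
Public (not in any RFC 1918 range)


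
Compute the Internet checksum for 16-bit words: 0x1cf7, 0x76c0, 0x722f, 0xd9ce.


Sum all words (with carry folding):
+ 0x1cf7 = 0x1cf7
+ 0x76c0 = 0x93b7
+ 0x722f = 0x05e7
+ 0xd9ce = 0xdfb5
One's complement: ~0xdfb5
Checksum = 0x204a


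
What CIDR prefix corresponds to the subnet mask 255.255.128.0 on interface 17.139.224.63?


Binary: 11111111.11111111.10000000.00000000
Count leading 1s
Prefix: /17


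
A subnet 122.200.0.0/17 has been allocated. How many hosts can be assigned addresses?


Host bits = 32 - 17 = 15
Total addresses = 2^15 = 32768
Usable = total - 2 (network and broadcast)
Usable hosts: 32766


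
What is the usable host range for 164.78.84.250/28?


Network: 164.78.84.240
Broadcast: 164.78.84.255
First usable = network + 1
Last usable = broadcast - 1
Range: 164.78.84.241 to 164.78.84.254


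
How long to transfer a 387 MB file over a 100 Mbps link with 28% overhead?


Effective throughput = 100 * (1 - 28/100) = 72 Mbps
File size in Mb = 387 * 8 = 3096 Mb
Time = 3096 / 72
Time = 43 seconds


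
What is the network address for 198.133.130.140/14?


IP:   11000110.10000101.10000010.10001100
Mask: 11111111.11111100.00000000.00000000
AND operation:
Net:  11000110.10000100.00000000.00000000
Network: 198.132.0.0/14


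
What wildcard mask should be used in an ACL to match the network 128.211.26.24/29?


Subnet mask: 255.255.255.248
Wildcard = 255.255.255.255 - subnet mask
255 - 255 = 0
255 - 255 = 0
255 - 255 = 0
255 - 248 = 7
Wildcard: 0.0.0.7


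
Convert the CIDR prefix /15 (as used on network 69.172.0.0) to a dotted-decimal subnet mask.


/15 means 15 network bits, 17 host bits
Binary: 11111111111111100000000000000000
Mask: 255.254.0.0


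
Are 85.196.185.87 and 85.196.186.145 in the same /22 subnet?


Mask: 255.255.252.0
85.196.185.87 AND mask = 85.196.184.0
85.196.186.145 AND mask = 85.196.184.0
Yes, same subnet (85.196.184.0)


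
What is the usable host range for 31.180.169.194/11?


Network: 31.160.0.0
Broadcast: 31.191.255.255
First usable = network + 1
Last usable = broadcast - 1
Range: 31.160.0.1 to 31.191.255.254


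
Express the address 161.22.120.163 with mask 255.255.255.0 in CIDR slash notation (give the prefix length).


Binary: 11111111.11111111.11111111.00000000
Count leading 1s
Prefix: /24


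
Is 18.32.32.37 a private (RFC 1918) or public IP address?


RFC 1918 private ranges:
  10.0.0.0/8 (10.0.0.0 - 10.255.255.255)
  172.16.0.0/12 (172.16.0.0 - 172.31.255.255)
  192.168.0.0/16 (192.168.0.0 - 192.168.255.255)
Public (not in any RFC 1918 range)


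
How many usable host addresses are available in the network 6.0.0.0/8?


Host bits = 32 - 8 = 24
Total addresses = 2^24 = 16777216
Usable = total - 2 (network and broadcast)
Usable hosts: 16777214


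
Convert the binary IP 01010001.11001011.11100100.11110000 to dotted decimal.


01010001 = 81
11001011 = 203
11100100 = 228
11110000 = 240
IP: 81.203.228.240


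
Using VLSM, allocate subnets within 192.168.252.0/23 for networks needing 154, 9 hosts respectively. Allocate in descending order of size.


154 hosts -> /24 (254 usable): 192.168.252.0/24
9 hosts -> /28 (14 usable): 192.168.253.0/28
Allocation: 192.168.252.0/24 (154 hosts, 254 usable); 192.168.253.0/28 (9 hosts, 14 usable)


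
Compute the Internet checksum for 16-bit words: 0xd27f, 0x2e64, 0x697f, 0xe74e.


Sum all words (with carry folding):
+ 0xd27f = 0xd27f
+ 0x2e64 = 0x00e4
+ 0x697f = 0x6a63
+ 0xe74e = 0x51b2
One's complement: ~0x51b2
Checksum = 0xae4d


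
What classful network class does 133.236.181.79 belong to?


First octet: 133
Binary: 10000101
10xxxxxx -> Class B (128-191)
Class B, default mask 255.255.0.0 (/16)


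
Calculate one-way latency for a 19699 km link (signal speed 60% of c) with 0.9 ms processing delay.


Speed = 0.6 * 3e5 km/s = 180000 km/s
Propagation delay = 19699 / 180000 = 0.1094 s = 109.4389 ms
Processing delay = 0.9 ms
Total one-way latency = 110.3389 ms


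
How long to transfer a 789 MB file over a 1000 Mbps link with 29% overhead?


Effective throughput = 1000 * (1 - 29/100) = 710 Mbps
File size in Mb = 789 * 8 = 6312 Mb
Time = 6312 / 710
Time = 8.8901 seconds


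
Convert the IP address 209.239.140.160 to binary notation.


209 = 11010001
239 = 11101111
140 = 10001100
160 = 10100000
Binary: 11010001.11101111.10001100.10100000


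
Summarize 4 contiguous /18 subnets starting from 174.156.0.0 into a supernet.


Original prefix: /18
Number of subnets: 4 = 2^2
New prefix = 18 - 2 = 16
Supernet: 174.156.0.0/16


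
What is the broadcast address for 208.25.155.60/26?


Network: 208.25.155.0/26
Host bits = 6
Set all host bits to 1:
Broadcast: 208.25.155.63


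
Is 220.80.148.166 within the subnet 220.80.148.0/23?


Subnet network: 220.80.148.0
Test IP AND mask: 220.80.148.0
Yes, 220.80.148.166 is in 220.80.148.0/23


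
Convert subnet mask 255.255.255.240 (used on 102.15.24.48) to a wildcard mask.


Subnet mask: 255.255.255.240
Wildcard = 255.255.255.255 - subnet mask
255 - 255 = 0
255 - 255 = 0
255 - 255 = 0
255 - 240 = 15
Wildcard: 0.0.0.15


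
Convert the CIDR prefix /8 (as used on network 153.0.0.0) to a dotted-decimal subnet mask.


/8 means 8 network bits, 24 host bits
Binary: 11111111000000000000000000000000
Mask: 255.0.0.0


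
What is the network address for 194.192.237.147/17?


IP:   11000010.11000000.11101101.10010011
Mask: 11111111.11111111.10000000.00000000
AND operation:
Net:  11000010.11000000.10000000.00000000
Network: 194.192.128.0/17


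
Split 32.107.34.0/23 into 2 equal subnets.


New prefix = 23 + 1 = 24
Each subnet has 256 addresses
  32.107.34.0/24
  32.107.35.0/24
Subnets: 32.107.34.0/24, 32.107.35.0/24


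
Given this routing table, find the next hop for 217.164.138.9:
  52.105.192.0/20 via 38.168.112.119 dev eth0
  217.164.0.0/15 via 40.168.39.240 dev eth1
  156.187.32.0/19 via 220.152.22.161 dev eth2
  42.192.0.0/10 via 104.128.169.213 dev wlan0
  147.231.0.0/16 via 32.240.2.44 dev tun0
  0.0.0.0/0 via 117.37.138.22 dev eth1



Longest prefix match for 217.164.138.9:
  /20 52.105.192.0: no
  /15 217.164.0.0: MATCH
  /19 156.187.32.0: no
  /10 42.192.0.0: no
  /16 147.231.0.0: no
  /0 0.0.0.0: MATCH
Selected: next-hop 40.168.39.240 via eth1 (matched /15)


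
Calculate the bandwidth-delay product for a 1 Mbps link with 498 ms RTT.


BDP = bandwidth * RTT
= 1 Mbps * 498 ms
= 1 * 1e6 * 498 / 1000 bits
= 498000 bits
= 62250 bytes
= 60.791 KB
BDP = 498000 bits (62250 bytes)


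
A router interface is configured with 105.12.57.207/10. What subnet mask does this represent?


/10 means 10 network bits, 22 host bits
Binary: 11111111110000000000000000000000
Mask: 255.192.0.0


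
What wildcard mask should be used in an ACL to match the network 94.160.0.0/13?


Subnet mask: 255.248.0.0
Wildcard = 255.255.255.255 - subnet mask
255 - 255 = 0
255 - 248 = 7
255 - 0 = 255
255 - 0 = 255
Wildcard: 0.7.255.255


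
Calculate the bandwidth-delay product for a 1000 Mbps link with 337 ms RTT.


BDP = bandwidth * RTT
= 1000 Mbps * 337 ms
= 1000 * 1e6 * 337 / 1000 bits
= 337000000 bits
= 42125000 bytes
= 41137.6953 KB
BDP = 337000000 bits (42125000 bytes)


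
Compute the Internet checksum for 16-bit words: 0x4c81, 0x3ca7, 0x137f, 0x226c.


Sum all words (with carry folding):
+ 0x4c81 = 0x4c81
+ 0x3ca7 = 0x8928
+ 0x137f = 0x9ca7
+ 0x226c = 0xbf13
One's complement: ~0xbf13
Checksum = 0x40ec


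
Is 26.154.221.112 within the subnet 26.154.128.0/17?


Subnet network: 26.154.128.0
Test IP AND mask: 26.154.128.0
Yes, 26.154.221.112 is in 26.154.128.0/17


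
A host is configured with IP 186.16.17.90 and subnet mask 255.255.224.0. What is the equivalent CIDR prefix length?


Binary: 11111111.11111111.11100000.00000000
Count leading 1s
Prefix: /19


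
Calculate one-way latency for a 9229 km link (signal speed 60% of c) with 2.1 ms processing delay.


Speed = 0.6 * 3e5 km/s = 180000 km/s
Propagation delay = 9229 / 180000 = 0.0513 s = 51.2722 ms
Processing delay = 2.1 ms
Total one-way latency = 53.3722 ms


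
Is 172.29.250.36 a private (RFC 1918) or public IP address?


RFC 1918 private ranges:
  10.0.0.0/8 (10.0.0.0 - 10.255.255.255)
  172.16.0.0/12 (172.16.0.0 - 172.31.255.255)
  192.168.0.0/16 (192.168.0.0 - 192.168.255.255)
Private (in 172.16.0.0/12)


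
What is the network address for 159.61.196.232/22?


IP:   10011111.00111101.11000100.11101000
Mask: 11111111.11111111.11111100.00000000
AND operation:
Net:  10011111.00111101.11000100.00000000
Network: 159.61.196.0/22


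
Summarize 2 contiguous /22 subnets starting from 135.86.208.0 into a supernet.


Original prefix: /22
Number of subnets: 2 = 2^1
New prefix = 22 - 1 = 21
Supernet: 135.86.208.0/21


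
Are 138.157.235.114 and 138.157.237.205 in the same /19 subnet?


Mask: 255.255.224.0
138.157.235.114 AND mask = 138.157.224.0
138.157.237.205 AND mask = 138.157.224.0
Yes, same subnet (138.157.224.0)


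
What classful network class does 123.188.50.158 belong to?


First octet: 123
Binary: 01111011
0xxxxxxx -> Class A (1-126)
Class A, default mask 255.0.0.0 (/8)


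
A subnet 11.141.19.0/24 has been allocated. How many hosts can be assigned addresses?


Host bits = 32 - 24 = 8
Total addresses = 2^8 = 256
Usable = total - 2 (network and broadcast)
Usable hosts: 254


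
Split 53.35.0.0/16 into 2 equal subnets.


New prefix = 16 + 1 = 17
Each subnet has 32768 addresses
  53.35.0.0/17
  53.35.128.0/17
Subnets: 53.35.0.0/17, 53.35.128.0/17


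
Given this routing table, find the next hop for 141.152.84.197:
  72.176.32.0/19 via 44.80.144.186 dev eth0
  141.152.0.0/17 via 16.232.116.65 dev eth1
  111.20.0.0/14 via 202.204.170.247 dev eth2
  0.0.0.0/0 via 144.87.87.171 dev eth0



Longest prefix match for 141.152.84.197:
  /19 72.176.32.0: no
  /17 141.152.0.0: MATCH
  /14 111.20.0.0: no
  /0 0.0.0.0: MATCH
Selected: next-hop 16.232.116.65 via eth1 (matched /17)


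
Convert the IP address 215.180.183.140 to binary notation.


215 = 11010111
180 = 10110100
183 = 10110111
140 = 10001100
Binary: 11010111.10110100.10110111.10001100


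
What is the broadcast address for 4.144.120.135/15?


Network: 4.144.0.0/15
Host bits = 17
Set all host bits to 1:
Broadcast: 4.145.255.255


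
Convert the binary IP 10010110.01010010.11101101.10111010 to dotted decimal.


10010110 = 150
01010010 = 82
11101101 = 237
10111010 = 186
IP: 150.82.237.186


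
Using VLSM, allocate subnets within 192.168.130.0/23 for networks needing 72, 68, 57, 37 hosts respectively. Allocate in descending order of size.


72 hosts -> /25 (126 usable): 192.168.130.0/25
68 hosts -> /25 (126 usable): 192.168.130.128/25
57 hosts -> /26 (62 usable): 192.168.131.0/26
37 hosts -> /26 (62 usable): 192.168.131.64/26
Allocation: 192.168.130.0/25 (72 hosts, 126 usable); 192.168.130.128/25 (68 hosts, 126 usable); 192.168.131.0/26 (57 hosts, 62 usable); 192.168.131.64/26 (37 hosts, 62 usable)


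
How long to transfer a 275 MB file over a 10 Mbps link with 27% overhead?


Effective throughput = 10 * (1 - 27/100) = 7.3 Mbps
File size in Mb = 275 * 8 = 2200 Mb
Time = 2200 / 7.3
Time = 301.3699 seconds


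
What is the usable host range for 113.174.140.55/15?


Network: 113.174.0.0
Broadcast: 113.175.255.255
First usable = network + 1
Last usable = broadcast - 1
Range: 113.174.0.1 to 113.175.255.254


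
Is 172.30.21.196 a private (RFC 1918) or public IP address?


RFC 1918 private ranges:
  10.0.0.0/8 (10.0.0.0 - 10.255.255.255)
  172.16.0.0/12 (172.16.0.0 - 172.31.255.255)
  192.168.0.0/16 (192.168.0.0 - 192.168.255.255)
Private (in 172.16.0.0/12)


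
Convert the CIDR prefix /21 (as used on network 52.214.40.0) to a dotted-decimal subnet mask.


/21 means 21 network bits, 11 host bits
Binary: 11111111111111111111100000000000
Mask: 255.255.248.0


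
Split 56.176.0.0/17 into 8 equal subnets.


New prefix = 17 + 3 = 20
Each subnet has 4096 addresses
  56.176.0.0/20
  56.176.16.0/20
  56.176.32.0/20
  56.176.48.0/20
  56.176.64.0/20
  56.176.80.0/20
  56.176.96.0/20
  56.176.112.0/20
Subnets: 56.176.0.0/20, 56.176.16.0/20, 56.176.32.0/20, 56.176.48.0/20, 56.176.64.0/20, 56.176.80.0/20, 56.176.96.0/20, 56.176.112.0/20


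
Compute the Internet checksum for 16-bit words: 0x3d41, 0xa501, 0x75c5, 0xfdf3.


Sum all words (with carry folding):
+ 0x3d41 = 0x3d41
+ 0xa501 = 0xe242
+ 0x75c5 = 0x5808
+ 0xfdf3 = 0x55fc
One's complement: ~0x55fc
Checksum = 0xaa03


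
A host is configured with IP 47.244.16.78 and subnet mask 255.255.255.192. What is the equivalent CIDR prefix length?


Binary: 11111111.11111111.11111111.11000000
Count leading 1s
Prefix: /26


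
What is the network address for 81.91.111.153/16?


IP:   01010001.01011011.01101111.10011001
Mask: 11111111.11111111.00000000.00000000
AND operation:
Net:  01010001.01011011.00000000.00000000
Network: 81.91.0.0/16


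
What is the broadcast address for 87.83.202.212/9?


Network: 87.0.0.0/9
Host bits = 23
Set all host bits to 1:
Broadcast: 87.127.255.255


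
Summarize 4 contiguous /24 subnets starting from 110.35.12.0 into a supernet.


Original prefix: /24
Number of subnets: 4 = 2^2
New prefix = 24 - 2 = 22
Supernet: 110.35.12.0/22


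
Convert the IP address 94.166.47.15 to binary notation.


94 = 01011110
166 = 10100110
47 = 00101111
15 = 00001111
Binary: 01011110.10100110.00101111.00001111


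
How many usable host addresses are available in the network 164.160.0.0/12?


Host bits = 32 - 12 = 20
Total addresses = 2^20 = 1048576
Usable = total - 2 (network and broadcast)
Usable hosts: 1048574


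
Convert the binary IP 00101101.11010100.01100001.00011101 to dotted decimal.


00101101 = 45
11010100 = 212
01100001 = 97
00011101 = 29
IP: 45.212.97.29


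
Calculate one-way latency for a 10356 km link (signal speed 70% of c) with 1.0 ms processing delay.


Speed = 0.7 * 3e5 km/s = 210000 km/s
Propagation delay = 10356 / 210000 = 0.0493 s = 49.3143 ms
Processing delay = 1.0 ms
Total one-way latency = 50.3143 ms


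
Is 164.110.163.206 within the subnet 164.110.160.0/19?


Subnet network: 164.110.160.0
Test IP AND mask: 164.110.160.0
Yes, 164.110.163.206 is in 164.110.160.0/19


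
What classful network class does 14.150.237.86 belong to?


First octet: 14
Binary: 00001110
0xxxxxxx -> Class A (1-126)
Class A, default mask 255.0.0.0 (/8)


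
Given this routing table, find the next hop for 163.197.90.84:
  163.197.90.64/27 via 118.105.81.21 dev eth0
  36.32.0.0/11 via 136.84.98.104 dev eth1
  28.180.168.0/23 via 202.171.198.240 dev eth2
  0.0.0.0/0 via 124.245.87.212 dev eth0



Longest prefix match for 163.197.90.84:
  /27 163.197.90.64: MATCH
  /11 36.32.0.0: no
  /23 28.180.168.0: no
  /0 0.0.0.0: MATCH
Selected: next-hop 118.105.81.21 via eth0 (matched /27)


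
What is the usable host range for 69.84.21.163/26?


Network: 69.84.21.128
Broadcast: 69.84.21.191
First usable = network + 1
Last usable = broadcast - 1
Range: 69.84.21.129 to 69.84.21.190


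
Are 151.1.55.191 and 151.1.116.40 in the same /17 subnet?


Mask: 255.255.128.0
151.1.55.191 AND mask = 151.1.0.0
151.1.116.40 AND mask = 151.1.0.0
Yes, same subnet (151.1.0.0)


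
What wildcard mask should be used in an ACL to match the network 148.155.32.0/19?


Subnet mask: 255.255.224.0
Wildcard = 255.255.255.255 - subnet mask
255 - 255 = 0
255 - 255 = 0
255 - 224 = 31
255 - 0 = 255
Wildcard: 0.0.31.255


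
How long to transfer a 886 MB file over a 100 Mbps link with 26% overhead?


Effective throughput = 100 * (1 - 26/100) = 74 Mbps
File size in Mb = 886 * 8 = 7088 Mb
Time = 7088 / 74
Time = 95.7838 seconds


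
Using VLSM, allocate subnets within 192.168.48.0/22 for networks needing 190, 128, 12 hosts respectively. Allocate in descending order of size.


190 hosts -> /24 (254 usable): 192.168.48.0/24
128 hosts -> /24 (254 usable): 192.168.49.0/24
12 hosts -> /28 (14 usable): 192.168.50.0/28
Allocation: 192.168.48.0/24 (190 hosts, 254 usable); 192.168.49.0/24 (128 hosts, 254 usable); 192.168.50.0/28 (12 hosts, 14 usable)


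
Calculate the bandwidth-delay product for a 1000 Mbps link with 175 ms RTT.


BDP = bandwidth * RTT
= 1000 Mbps * 175 ms
= 1000 * 1e6 * 175 / 1000 bits
= 175000000 bits
= 21875000 bytes
= 21362.3047 KB
BDP = 175000000 bits (21875000 bytes)


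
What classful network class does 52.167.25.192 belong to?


First octet: 52
Binary: 00110100
0xxxxxxx -> Class A (1-126)
Class A, default mask 255.0.0.0 (/8)


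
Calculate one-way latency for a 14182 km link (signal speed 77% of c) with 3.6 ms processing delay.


Speed = 0.77 * 3e5 km/s = 231000 km/s
Propagation delay = 14182 / 231000 = 0.0614 s = 61.3939 ms
Processing delay = 3.6 ms
Total one-way latency = 64.9939 ms


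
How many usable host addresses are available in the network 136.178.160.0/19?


Host bits = 32 - 19 = 13
Total addresses = 2^13 = 8192
Usable = total - 2 (network and broadcast)
Usable hosts: 8190


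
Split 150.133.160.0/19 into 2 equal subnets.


New prefix = 19 + 1 = 20
Each subnet has 4096 addresses
  150.133.160.0/20
  150.133.176.0/20
Subnets: 150.133.160.0/20, 150.133.176.0/20


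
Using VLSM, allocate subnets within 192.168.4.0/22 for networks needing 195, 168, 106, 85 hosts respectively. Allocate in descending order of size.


195 hosts -> /24 (254 usable): 192.168.4.0/24
168 hosts -> /24 (254 usable): 192.168.5.0/24
106 hosts -> /25 (126 usable): 192.168.6.0/25
85 hosts -> /25 (126 usable): 192.168.6.128/25
Allocation: 192.168.4.0/24 (195 hosts, 254 usable); 192.168.5.0/24 (168 hosts, 254 usable); 192.168.6.0/25 (106 hosts, 126 usable); 192.168.6.128/25 (85 hosts, 126 usable)


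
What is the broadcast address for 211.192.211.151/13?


Network: 211.192.0.0/13
Host bits = 19
Set all host bits to 1:
Broadcast: 211.199.255.255


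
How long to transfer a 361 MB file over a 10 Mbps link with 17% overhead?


Effective throughput = 10 * (1 - 17/100) = 8.3 Mbps
File size in Mb = 361 * 8 = 2888 Mb
Time = 2888 / 8.3
Time = 347.9518 seconds


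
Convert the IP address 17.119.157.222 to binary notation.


17 = 00010001
119 = 01110111
157 = 10011101
222 = 11011110
Binary: 00010001.01110111.10011101.11011110


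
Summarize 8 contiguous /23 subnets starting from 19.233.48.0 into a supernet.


Original prefix: /23
Number of subnets: 8 = 2^3
New prefix = 23 - 3 = 20
Supernet: 19.233.48.0/20


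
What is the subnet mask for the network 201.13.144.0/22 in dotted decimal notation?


/22 means 22 network bits, 10 host bits
Binary: 11111111111111111111110000000000
Mask: 255.255.252.0


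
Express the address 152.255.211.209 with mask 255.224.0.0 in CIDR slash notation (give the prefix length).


Binary: 11111111.11100000.00000000.00000000
Count leading 1s
Prefix: /11


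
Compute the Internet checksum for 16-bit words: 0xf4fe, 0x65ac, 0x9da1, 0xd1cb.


Sum all words (with carry folding):
+ 0xf4fe = 0xf4fe
+ 0x65ac = 0x5aab
+ 0x9da1 = 0xf84c
+ 0xd1cb = 0xca18
One's complement: ~0xca18
Checksum = 0x35e7


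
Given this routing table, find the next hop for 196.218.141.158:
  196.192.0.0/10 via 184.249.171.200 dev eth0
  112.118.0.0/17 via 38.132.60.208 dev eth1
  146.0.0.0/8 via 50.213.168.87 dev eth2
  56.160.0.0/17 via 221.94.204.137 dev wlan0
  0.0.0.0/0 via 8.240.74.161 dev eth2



Longest prefix match for 196.218.141.158:
  /10 196.192.0.0: MATCH
  /17 112.118.0.0: no
  /8 146.0.0.0: no
  /17 56.160.0.0: no
  /0 0.0.0.0: MATCH
Selected: next-hop 184.249.171.200 via eth0 (matched /10)


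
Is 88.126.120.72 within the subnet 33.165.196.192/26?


Subnet network: 33.165.196.192
Test IP AND mask: 88.126.120.64
No, 88.126.120.72 is not in 33.165.196.192/26


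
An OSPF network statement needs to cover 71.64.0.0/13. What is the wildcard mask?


Subnet mask: 255.248.0.0
Wildcard = 255.255.255.255 - subnet mask
255 - 255 = 0
255 - 248 = 7
255 - 0 = 255
255 - 0 = 255
Wildcard: 0.7.255.255


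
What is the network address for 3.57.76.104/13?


IP:   00000011.00111001.01001100.01101000
Mask: 11111111.11111000.00000000.00000000
AND operation:
Net:  00000011.00111000.00000000.00000000
Network: 3.56.0.0/13


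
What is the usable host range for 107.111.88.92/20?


Network: 107.111.80.0
Broadcast: 107.111.95.255
First usable = network + 1
Last usable = broadcast - 1
Range: 107.111.80.1 to 107.111.95.254


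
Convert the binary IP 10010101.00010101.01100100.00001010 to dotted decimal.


10010101 = 149
00010101 = 21
01100100 = 100
00001010 = 10
IP: 149.21.100.10


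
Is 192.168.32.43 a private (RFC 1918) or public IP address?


RFC 1918 private ranges:
  10.0.0.0/8 (10.0.0.0 - 10.255.255.255)
  172.16.0.0/12 (172.16.0.0 - 172.31.255.255)
  192.168.0.0/16 (192.168.0.0 - 192.168.255.255)
Private (in 192.168.0.0/16)


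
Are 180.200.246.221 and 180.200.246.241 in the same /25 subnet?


Mask: 255.255.255.128
180.200.246.221 AND mask = 180.200.246.128
180.200.246.241 AND mask = 180.200.246.128
Yes, same subnet (180.200.246.128)


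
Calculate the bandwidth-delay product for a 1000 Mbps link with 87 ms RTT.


BDP = bandwidth * RTT
= 1000 Mbps * 87 ms
= 1000 * 1e6 * 87 / 1000 bits
= 87000000 bits
= 10875000 bytes
= 10620.1172 KB
BDP = 87000000 bits (10875000 bytes)


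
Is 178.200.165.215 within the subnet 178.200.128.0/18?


Subnet network: 178.200.128.0
Test IP AND mask: 178.200.128.0
Yes, 178.200.165.215 is in 178.200.128.0/18


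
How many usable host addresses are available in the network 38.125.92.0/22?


Host bits = 32 - 22 = 10
Total addresses = 2^10 = 1024
Usable = total - 2 (network and broadcast)
Usable hosts: 1022


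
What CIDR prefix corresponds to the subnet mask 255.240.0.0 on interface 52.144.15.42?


Binary: 11111111.11110000.00000000.00000000
Count leading 1s
Prefix: /12


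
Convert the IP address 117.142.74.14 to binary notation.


117 = 01110101
142 = 10001110
74 = 01001010
14 = 00001110
Binary: 01110101.10001110.01001010.00001110


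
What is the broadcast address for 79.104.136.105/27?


Network: 79.104.136.96/27
Host bits = 5
Set all host bits to 1:
Broadcast: 79.104.136.127


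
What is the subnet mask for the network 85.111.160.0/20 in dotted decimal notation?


/20 means 20 network bits, 12 host bits
Binary: 11111111111111111111000000000000
Mask: 255.255.240.0


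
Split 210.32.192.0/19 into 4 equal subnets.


New prefix = 19 + 2 = 21
Each subnet has 2048 addresses
  210.32.192.0/21
  210.32.200.0/21
  210.32.208.0/21
  210.32.216.0/21
Subnets: 210.32.192.0/21, 210.32.200.0/21, 210.32.208.0/21, 210.32.216.0/21


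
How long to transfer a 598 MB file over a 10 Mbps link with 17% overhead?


Effective throughput = 10 * (1 - 17/100) = 8.3 Mbps
File size in Mb = 598 * 8 = 4784 Mb
Time = 4784 / 8.3
Time = 576.3855 seconds


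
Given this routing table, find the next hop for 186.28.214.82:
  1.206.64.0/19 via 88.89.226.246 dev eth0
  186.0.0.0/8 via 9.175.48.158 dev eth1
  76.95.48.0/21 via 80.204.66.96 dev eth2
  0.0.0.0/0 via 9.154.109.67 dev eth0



Longest prefix match for 186.28.214.82:
  /19 1.206.64.0: no
  /8 186.0.0.0: MATCH
  /21 76.95.48.0: no
  /0 0.0.0.0: MATCH
Selected: next-hop 9.175.48.158 via eth1 (matched /8)


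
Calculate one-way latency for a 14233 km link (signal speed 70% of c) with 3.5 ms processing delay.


Speed = 0.7 * 3e5 km/s = 210000 km/s
Propagation delay = 14233 / 210000 = 0.0678 s = 67.7762 ms
Processing delay = 3.5 ms
Total one-way latency = 71.2762 ms


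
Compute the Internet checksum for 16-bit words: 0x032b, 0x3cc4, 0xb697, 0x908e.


Sum all words (with carry folding):
+ 0x032b = 0x032b
+ 0x3cc4 = 0x3fef
+ 0xb697 = 0xf686
+ 0x908e = 0x8715
One's complement: ~0x8715
Checksum = 0x78ea


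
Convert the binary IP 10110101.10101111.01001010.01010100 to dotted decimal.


10110101 = 181
10101111 = 175
01001010 = 74
01010100 = 84
IP: 181.175.74.84


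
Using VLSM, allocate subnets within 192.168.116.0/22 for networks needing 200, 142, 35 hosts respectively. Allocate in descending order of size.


200 hosts -> /24 (254 usable): 192.168.116.0/24
142 hosts -> /24 (254 usable): 192.168.117.0/24
35 hosts -> /26 (62 usable): 192.168.118.0/26
Allocation: 192.168.116.0/24 (200 hosts, 254 usable); 192.168.117.0/24 (142 hosts, 254 usable); 192.168.118.0/26 (35 hosts, 62 usable)


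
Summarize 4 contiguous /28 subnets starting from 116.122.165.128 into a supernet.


Original prefix: /28
Number of subnets: 4 = 2^2
New prefix = 28 - 2 = 26
Supernet: 116.122.165.128/26


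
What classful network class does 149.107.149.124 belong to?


First octet: 149
Binary: 10010101
10xxxxxx -> Class B (128-191)
Class B, default mask 255.255.0.0 (/16)


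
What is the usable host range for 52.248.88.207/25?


Network: 52.248.88.128
Broadcast: 52.248.88.255
First usable = network + 1
Last usable = broadcast - 1
Range: 52.248.88.129 to 52.248.88.254


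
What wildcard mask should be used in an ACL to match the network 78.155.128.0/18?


Subnet mask: 255.255.192.0
Wildcard = 255.255.255.255 - subnet mask
255 - 255 = 0
255 - 255 = 0
255 - 192 = 63
255 - 0 = 255
Wildcard: 0.0.63.255


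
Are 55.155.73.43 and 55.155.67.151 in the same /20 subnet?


Mask: 255.255.240.0
55.155.73.43 AND mask = 55.155.64.0
55.155.67.151 AND mask = 55.155.64.0
Yes, same subnet (55.155.64.0)


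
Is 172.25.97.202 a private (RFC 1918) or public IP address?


RFC 1918 private ranges:
  10.0.0.0/8 (10.0.0.0 - 10.255.255.255)
  172.16.0.0/12 (172.16.0.0 - 172.31.255.255)
  192.168.0.0/16 (192.168.0.0 - 192.168.255.255)
Private (in 172.16.0.0/12)


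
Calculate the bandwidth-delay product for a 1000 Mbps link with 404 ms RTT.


BDP = bandwidth * RTT
= 1000 Mbps * 404 ms
= 1000 * 1e6 * 404 / 1000 bits
= 404000000 bits
= 50500000 bytes
= 49316.4062 KB
BDP = 404000000 bits (50500000 bytes)


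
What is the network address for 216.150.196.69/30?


IP:   11011000.10010110.11000100.01000101
Mask: 11111111.11111111.11111111.11111100
AND operation:
Net:  11011000.10010110.11000100.01000100
Network: 216.150.196.68/30


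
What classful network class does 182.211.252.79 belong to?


First octet: 182
Binary: 10110110
10xxxxxx -> Class B (128-191)
Class B, default mask 255.255.0.0 (/16)


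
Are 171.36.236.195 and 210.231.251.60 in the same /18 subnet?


Mask: 255.255.192.0
171.36.236.195 AND mask = 171.36.192.0
210.231.251.60 AND mask = 210.231.192.0
No, different subnets (171.36.192.0 vs 210.231.192.0)
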